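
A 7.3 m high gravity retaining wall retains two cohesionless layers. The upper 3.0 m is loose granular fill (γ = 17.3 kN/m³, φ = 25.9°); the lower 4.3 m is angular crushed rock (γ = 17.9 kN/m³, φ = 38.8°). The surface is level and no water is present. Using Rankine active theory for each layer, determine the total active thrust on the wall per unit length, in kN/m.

120 kN/m

K_a1 = tan²(45°−25.9°/2) = 0.3920; K_a2 = tan²(45°−38.8°/2) = 0.2296.
Layer 1: σ at base = K_a1 γ₁ h₁ = 20.34 kPa; P₁ = ½×20.34×3.0 = 30.52.
Layer 2: σ_v at top = γ₁h₁ = 51.90; σ_h top = K_a2×51.90 = 11.91; σ_h base = K_a2×(51.90+17.9×4.3) = 29.58.
P₂ = ½(11.91+29.58)×4.3 = 89.22. Total P_a = 30.52+89.22 = 119.7 kN/m.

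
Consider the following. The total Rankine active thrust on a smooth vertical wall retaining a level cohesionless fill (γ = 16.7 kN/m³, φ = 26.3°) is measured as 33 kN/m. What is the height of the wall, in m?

3.20 m

K_a = 0.3859. P_a = ½ K_a γ H² ⇒ H = √(2P_a/(K_a γ)).
H = √(2×33/(0.3859×16.7)) = 3.200 m.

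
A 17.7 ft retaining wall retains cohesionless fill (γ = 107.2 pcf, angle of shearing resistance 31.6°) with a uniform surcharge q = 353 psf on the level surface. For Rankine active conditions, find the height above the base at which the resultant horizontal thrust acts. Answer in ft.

6.70 ft

K_a = 0.3123.
Triangular part P₁ = ½K_aγH² = 5245 at H/3 = 5.900 ft; rectangular part P₂ = K_a q H = 1952 at H/2 = 8.850 ft.
ȳ = (P₁·5.900 + P₂·8.850)/(P₁+P₂) = 6.700 ft.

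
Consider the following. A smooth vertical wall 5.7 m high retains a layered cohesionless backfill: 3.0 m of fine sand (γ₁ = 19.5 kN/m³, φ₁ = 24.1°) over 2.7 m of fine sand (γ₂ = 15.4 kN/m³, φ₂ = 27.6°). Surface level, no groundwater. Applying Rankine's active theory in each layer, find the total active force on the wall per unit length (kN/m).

115 kN/m

K_a1 = tan²(45°−24.1°/2) = 0.4201; K_a2 = tan²(45°−27.6°/2) = 0.3668.
Layer 1: σ at base = K_a1 γ₁ h₁ = 24.58 kPa; P₁ = ½×24.58×3.0 = 36.87.
Layer 2: σ_v at top = γ₁h₁ = 58.50; σ_h top = K_a2×58.50 = 21.46; σ_h base = K_a2×(58.50+15.4×2.7) = 36.71.
P₂ = ½(21.46+36.71)×2.7 = 78.52. Total P_a = 36.87+78.52 = 115.4 kN/m.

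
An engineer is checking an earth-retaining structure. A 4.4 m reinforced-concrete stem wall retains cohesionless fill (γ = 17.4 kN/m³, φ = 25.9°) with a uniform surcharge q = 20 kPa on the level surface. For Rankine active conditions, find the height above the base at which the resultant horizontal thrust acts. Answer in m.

1.72 m

K_a = 0.3920.
Triangular part P₁ = ½K_aγH² = 66.02 at H/3 = 1.467 m; rectangular part P₂ = K_a q H = 34.49 at H/2 = 2.200 m.
ȳ = (P₁·1.467 + P₂·2.200)/(P₁+P₂) = 1.718 m.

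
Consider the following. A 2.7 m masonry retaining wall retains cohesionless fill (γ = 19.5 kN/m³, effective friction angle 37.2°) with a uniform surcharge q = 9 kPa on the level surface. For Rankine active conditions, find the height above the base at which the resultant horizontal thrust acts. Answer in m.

1.01 m

K_a = 0.2464.
Triangular part P₁ = ½K_aγH² = 17.51 at H/3 = 0.9000 m; rectangular part P₂ = K_a q H = 5.988 at H/2 = 1.350 m.
ȳ = (P₁·0.9000 + P₂·1.350)/(P₁+P₂) = 1.015 m.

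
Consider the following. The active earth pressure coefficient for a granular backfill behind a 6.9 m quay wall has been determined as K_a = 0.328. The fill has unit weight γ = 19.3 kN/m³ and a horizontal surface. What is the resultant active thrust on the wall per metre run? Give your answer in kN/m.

151 kN/m

P = ½ K_a γ H² = 0.5 × 0.328 × 19.3 × 6.9² = 150.7 kN/m.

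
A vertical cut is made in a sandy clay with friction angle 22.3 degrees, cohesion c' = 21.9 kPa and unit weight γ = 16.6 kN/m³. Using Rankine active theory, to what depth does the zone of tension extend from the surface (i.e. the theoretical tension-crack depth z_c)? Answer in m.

3.93 m

K_a = tan²(45° − 22.3°/2) = 0.4498; √K_a = 0.6707.
The active pressure is zero where K_a γ z = 2c√K_a, so z_c = 2c/(γ√K_a) = 2×21.9/(16.6×0.6707) = 3.934 m.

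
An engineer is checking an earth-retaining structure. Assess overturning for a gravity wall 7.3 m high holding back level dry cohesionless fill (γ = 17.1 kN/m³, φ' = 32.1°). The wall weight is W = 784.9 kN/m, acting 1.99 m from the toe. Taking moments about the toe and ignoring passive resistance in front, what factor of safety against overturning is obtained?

K_a = tan²(45° − 32.1°/2) = 0.3060.
P_a = ½K_aγH² = 0.5×0.3060×17.1×7.3² = 139.4 kN/m, acting at H/3 = 2.433 m above the base.
Overturning moment M_o = P_a × H/3 = 139.4 × 2.433 = 339.3.
Resisting moment M_r = W × 1.99 = 784.9 × 1.99 = 1562.
FS_overturning = M_r/M_o = 1562/339.3 = 4.604.

4.60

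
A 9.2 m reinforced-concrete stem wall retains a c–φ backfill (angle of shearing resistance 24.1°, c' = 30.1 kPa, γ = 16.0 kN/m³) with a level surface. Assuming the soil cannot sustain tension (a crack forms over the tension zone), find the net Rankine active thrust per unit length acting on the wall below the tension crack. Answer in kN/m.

38.7 kN/m

K_a = 0.4201; √K_a = 0.6482.
Tension-crack depth z_c = 2c/(γ√K_a) = 2×30.1/(16.0×0.6482) = 5.805 m.
σ_a at base = K_a γ H − 2c√K_a = 0.4201×16.0×9.2 − 2×30.1×0.6482 = 22.82 kPa.
P_a = ½ × 22.82 × (H − z_c) = 0.5×22.82×3.395 = 38.74 kN/m.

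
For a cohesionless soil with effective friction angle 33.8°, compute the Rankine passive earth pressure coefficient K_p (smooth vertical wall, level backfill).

3.51

K_p = (1 + sin φ)/(1 − sin φ) = tan²(45° + 33.8°/2) = 3.508.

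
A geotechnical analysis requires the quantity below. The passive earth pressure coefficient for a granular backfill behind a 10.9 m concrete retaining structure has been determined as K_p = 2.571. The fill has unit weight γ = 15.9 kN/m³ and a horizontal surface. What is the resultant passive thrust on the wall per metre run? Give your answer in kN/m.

2430 kN/m

P = ½ K_p γ H² = 0.5 × 2.571 × 15.9 × 10.9² = 2428 kN/m.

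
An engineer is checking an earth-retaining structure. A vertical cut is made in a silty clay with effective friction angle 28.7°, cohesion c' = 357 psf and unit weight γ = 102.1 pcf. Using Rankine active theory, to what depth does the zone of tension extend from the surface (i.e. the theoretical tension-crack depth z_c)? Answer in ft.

K_a = tan²(45° − 28.7°/2) = 0.3511; √K_a = 0.5926.
The active pressure is zero where K_a γ z = 2c√K_a, so z_c = 2c/(γ√K_a) = 2×357/(102.1×0.5926) = 11.80 ft.

11.8 ft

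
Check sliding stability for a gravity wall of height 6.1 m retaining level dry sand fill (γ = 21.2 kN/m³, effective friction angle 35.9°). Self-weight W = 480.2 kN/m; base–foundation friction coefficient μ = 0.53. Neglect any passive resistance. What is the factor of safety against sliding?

2.47

K_a = tan²(45° − 35.9°/2) = 0.2607.
P_a = ½K_aγH² = 0.5×0.2607×21.2×6.1² = 102.8 kN/m, acting at H/3 = 2.033 m above the base.
FS_sliding = μW / P_a = 0.53×480.2 / 102.8 = 2.475.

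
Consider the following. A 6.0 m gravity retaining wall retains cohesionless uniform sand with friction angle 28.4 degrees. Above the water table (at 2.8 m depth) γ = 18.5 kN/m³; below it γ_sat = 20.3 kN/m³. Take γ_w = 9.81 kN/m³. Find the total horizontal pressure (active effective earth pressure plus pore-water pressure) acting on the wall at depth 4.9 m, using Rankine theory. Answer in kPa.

K_a = (1 − sin φ)/(1 + sin φ) = 0.3554.
γ' = 20.3 − 9.81 = 10.49 kN/m³.
Effective vertical stress at 4.9 m: σ'_v = 18.5×2.8 + 10.49×2.10 = 73.83 kPa.
σ'_h = K_a σ'_v = 0.3554 × 73.83 = 26.24 kPa; u = γ_w × 2.10 = 20.60 kPa.
Total σ_h = 26.24 + 20.60 = 46.84 kPa.

46.8 kPa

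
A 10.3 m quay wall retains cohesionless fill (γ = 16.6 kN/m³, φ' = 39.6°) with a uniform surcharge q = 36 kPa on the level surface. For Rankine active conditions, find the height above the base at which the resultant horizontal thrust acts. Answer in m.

K_a = 0.2214.
Triangular part P₁ = ½K_aγH² = 195.0 at H/3 = 3.433 m; rectangular part P₂ = K_a q H = 82.11 at H/2 = 5.150 m.
ȳ = (P₁·3.433 + P₂·5.150)/(P₁+P₂) = 3.942 m.

3.94 m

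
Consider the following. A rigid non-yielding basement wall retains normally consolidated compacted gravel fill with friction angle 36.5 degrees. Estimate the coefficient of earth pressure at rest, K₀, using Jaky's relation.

K₀ = 1 − sin φ' = 1 − sin 36.5° = 0.4052.

0.405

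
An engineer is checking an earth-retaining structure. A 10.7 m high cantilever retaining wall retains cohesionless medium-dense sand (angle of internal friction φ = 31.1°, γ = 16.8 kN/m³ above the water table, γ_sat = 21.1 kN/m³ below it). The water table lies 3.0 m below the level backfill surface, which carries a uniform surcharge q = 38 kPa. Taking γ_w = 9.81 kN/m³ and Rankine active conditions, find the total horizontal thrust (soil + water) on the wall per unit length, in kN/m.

675 kN/m

K_a = tan²(45° − φ/2) = 0.3188.
γ' = 21.1 − 9.81 = 11.29 kN/m³. h₂ = H − d_w = 7.7 m.
σ'_h: at surface K_a·q = 12.11; at WT K_a(q+γd_w) = 28.18; at base K_a(q+γd_w+γ'h₂) = 55.90 kPa.
P₁ = ½(12.11+28.18)×3.0 = 60.44; P₂ = ½(28.18+55.90)×7.7 = 323.7; P_w = ½γ_w h₂² = 290.8.
Total = 60.44+323.7+290.8 = 675.0 kN/m.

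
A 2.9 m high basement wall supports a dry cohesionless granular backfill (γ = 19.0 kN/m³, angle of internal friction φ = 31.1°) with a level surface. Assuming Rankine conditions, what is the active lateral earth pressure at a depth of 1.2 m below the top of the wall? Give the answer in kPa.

7.27 kPa

K_a = (1 − sin φ)/(1 + sin φ) = 0.3188.
σ_h = K_a γ z = 0.3188 × 19.0 × 1.2 = 7.269 kPa.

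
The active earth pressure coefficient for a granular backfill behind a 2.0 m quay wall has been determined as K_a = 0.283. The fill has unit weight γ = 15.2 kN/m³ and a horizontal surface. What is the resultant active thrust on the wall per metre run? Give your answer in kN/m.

8.60 kN/m

P = ½ K_a γ H² = 0.5 × 0.283 × 15.2 × 2.0² = 8.603 kN/m.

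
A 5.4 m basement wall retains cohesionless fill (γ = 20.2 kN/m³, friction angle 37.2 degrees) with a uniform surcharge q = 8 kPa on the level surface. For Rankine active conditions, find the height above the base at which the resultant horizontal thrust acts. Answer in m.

1.92 m

K_a = 0.2464.
Triangular part P₁ = ½K_aγH² = 72.57 at H/3 = 1.800 m; rectangular part P₂ = K_a q H = 10.65 at H/2 = 2.700 m.
ȳ = (P₁·1.800 + P₂·2.700)/(P₁+P₂) = 1.915 m.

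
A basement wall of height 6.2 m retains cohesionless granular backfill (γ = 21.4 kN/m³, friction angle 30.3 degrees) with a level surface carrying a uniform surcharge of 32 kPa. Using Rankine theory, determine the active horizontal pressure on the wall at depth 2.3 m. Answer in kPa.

26.7 kPa

K_a = (1 − sin φ)/(1 + sin φ) = 0.3293.
σ_v = γz + q = 21.4 × 2.3 + 32 = 81.22 kPa.
σ_h = K_a σ_v = 0.3293 × 81.22 = 26.75 kPa.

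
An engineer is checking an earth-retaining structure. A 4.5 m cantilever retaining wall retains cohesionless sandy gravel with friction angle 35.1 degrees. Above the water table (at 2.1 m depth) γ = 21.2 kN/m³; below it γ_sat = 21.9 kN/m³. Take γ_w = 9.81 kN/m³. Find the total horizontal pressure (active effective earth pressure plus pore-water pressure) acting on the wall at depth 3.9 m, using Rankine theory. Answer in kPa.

K_a = (1 − sin φ)/(1 + sin φ) = 0.2698.
γ' = 21.9 − 9.81 = 12.09 kN/m³.
Effective vertical stress at 3.9 m: σ'_v = 21.2×2.1 + 12.09×1.80 = 66.28 kPa.
σ'_h = K_a σ'_v = 0.2698 × 66.28 = 17.89 kPa; u = γ_w × 1.80 = 17.66 kPa.
Total σ_h = 17.89 + 17.66 = 35.54 kPa.

35.5 kPa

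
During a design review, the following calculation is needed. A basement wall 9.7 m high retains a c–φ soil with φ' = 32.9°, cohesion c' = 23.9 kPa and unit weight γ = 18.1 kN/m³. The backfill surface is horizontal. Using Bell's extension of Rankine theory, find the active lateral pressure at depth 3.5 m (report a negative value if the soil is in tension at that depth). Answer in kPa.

-7.25 kPa

K_a = (1 − sin φ)/(1 + sin φ) = 0.2960.
σ_a = K_a γ z − 2c√K_a = 0.2960×18.1×3.5 − 2×23.9×0.5441 = -7.254 kPa.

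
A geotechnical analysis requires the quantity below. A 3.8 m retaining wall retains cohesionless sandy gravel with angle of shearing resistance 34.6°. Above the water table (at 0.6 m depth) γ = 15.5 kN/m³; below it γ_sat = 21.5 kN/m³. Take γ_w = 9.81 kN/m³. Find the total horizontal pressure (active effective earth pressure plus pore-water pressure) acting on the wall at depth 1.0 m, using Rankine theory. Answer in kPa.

K_a = (1 − sin φ)/(1 + sin φ) = 0.2756.
γ' = 21.5 − 9.81 = 11.69 kN/m³.
Effective vertical stress at 1.0 m: σ'_v = 15.5×0.6 + 11.69×0.400 = 13.98 kPa.
σ'_h = K_a σ'_v = 0.2756 × 13.98 = 3.852 kPa; u = γ_w × 0.400 = 3.924 kPa.
Total σ_h = 3.852 + 3.924 = 7.776 kPa.

7.78 kPa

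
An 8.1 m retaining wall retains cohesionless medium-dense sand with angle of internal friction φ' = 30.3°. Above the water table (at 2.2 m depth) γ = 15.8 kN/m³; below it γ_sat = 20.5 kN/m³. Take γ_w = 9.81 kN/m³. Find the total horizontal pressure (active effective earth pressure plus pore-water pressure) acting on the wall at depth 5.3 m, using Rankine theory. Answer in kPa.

52.8 kPa

K_a = (1 − sin φ)/(1 + sin φ) = 0.3293.
γ' = 20.5 − 9.81 = 10.69 kN/m³.
Effective vertical stress at 5.3 m: σ'_v = 15.8×2.2 + 10.69×3.10 = 67.90 kPa.
σ'_h = K_a σ'_v = 0.3293 × 67.90 = 22.36 kPa; u = γ_w × 3.10 = 30.41 kPa.
Total σ_h = 22.36 + 30.41 = 52.77 kPa.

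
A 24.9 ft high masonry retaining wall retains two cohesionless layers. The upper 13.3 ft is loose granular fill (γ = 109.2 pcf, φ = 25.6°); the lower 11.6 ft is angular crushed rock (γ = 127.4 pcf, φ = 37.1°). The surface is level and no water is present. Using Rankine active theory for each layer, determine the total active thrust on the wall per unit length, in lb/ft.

10100 lb/ft

K_a1 = tan²(45°−25.6°/2) = 0.3966; K_a2 = tan²(45°−37.1°/2) = 0.2475.
Layer 1: σ at base = K_a1 γ₁ h₁ = 576.0 psf; P₁ = ½×576.0×13.3 = 3830.
Layer 2: σ_v at top = γ₁h₁ = 1452; σ_h top = K_a2×1452 = 359.5; σ_h base = K_a2×(1452+127.4×11.6) = 725.2.
P₂ = ½(359.5+725.2)×11.6 = 6291. Total P_a = 3830+6291 = 10120 lb/ft.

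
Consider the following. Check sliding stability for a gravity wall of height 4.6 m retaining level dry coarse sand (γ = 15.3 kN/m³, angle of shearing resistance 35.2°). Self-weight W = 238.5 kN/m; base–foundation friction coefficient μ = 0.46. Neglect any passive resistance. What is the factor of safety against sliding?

K_a = tan²(45° − 35.2°/2) = 0.2687.
P_a = ½K_aγH² = 0.5×0.2687×15.3×4.6² = 43.49 kN/m, acting at H/3 = 1.533 m above the base.
FS_sliding = μW / P_a = 0.46×238.5 / 43.49 = 2.522.

2.52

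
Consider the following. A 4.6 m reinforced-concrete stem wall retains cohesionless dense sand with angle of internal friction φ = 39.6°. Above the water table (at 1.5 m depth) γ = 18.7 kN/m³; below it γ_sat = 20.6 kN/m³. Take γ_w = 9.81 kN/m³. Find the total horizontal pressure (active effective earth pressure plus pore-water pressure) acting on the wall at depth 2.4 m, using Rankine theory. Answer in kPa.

K_a = (1 − sin φ)/(1 + sin φ) = 0.2214.
γ' = 20.6 − 9.81 = 10.79 kN/m³.
Effective vertical stress at 2.4 m: σ'_v = 18.7×1.5 + 10.79×0.900 = 37.76 kPa.
σ'_h = K_a σ'_v = 0.2214 × 37.76 = 8.361 kPa; u = γ_w × 0.900 = 8.829 kPa.
Total σ_h = 8.361 + 8.829 = 17.19 kPa.

17.2 kPa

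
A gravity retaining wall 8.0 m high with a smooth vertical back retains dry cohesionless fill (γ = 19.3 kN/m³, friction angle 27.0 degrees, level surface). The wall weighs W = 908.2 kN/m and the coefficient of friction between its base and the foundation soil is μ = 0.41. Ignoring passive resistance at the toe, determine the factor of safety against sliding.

1.61

K_a = tan²(45° − 27.0°/2) = 0.3755.
P_a = ½K_aγH² = 0.5×0.3755×19.3×8.0² = 231.9 kN/m, acting at H/3 = 2.667 m above the base.
FS_sliding = μW / P_a = 0.41×908.2 / 231.9 = 1.606.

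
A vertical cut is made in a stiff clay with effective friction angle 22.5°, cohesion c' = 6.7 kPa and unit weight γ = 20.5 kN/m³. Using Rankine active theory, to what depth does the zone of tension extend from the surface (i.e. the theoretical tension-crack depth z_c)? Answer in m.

0.978 m

K_a = tan²(45° − 22.5°/2) = 0.4465; √K_a = 0.6682.
The active pressure is zero where K_a γ z = 2c√K_a, so z_c = 2c/(γ√K_a) = 2×6.7/(20.5×0.6682) = 0.9783 m.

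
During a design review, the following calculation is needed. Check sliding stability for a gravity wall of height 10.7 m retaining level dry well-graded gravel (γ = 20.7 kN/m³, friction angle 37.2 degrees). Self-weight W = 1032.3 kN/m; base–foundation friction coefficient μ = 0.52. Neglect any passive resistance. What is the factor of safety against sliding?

1.84

K_a = tan²(45° − 37.2°/2) = 0.2464.
P_a = ½K_aγH² = 0.5×0.2464×20.7×10.7² = 292.0 kN/m, acting at H/3 = 3.567 m above the base.
FS_sliding = μW / P_a = 0.52×1032.3 / 292.0 = 1.838.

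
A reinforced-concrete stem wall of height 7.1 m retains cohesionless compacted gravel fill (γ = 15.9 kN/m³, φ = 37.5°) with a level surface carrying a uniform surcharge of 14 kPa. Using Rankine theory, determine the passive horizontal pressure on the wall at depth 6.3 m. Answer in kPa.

K_p = (1 + sin φ)/(1 − sin φ) = 4.112.
σ_v = γz + q = 15.9 × 6.3 + 14 = 114.2 kPa.
σ_h = K_p σ_v = 4.112 × 114.2 = 469.5 kPa.

469 kPa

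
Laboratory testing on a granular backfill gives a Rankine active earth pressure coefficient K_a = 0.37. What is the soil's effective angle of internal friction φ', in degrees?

27.4°

K_a = tan²(45° − φ/2) ⇒ 45° − φ/2 = arctan(√0.37) = 31.31°.
φ = 2(45° − 31.31°) = 27.38°.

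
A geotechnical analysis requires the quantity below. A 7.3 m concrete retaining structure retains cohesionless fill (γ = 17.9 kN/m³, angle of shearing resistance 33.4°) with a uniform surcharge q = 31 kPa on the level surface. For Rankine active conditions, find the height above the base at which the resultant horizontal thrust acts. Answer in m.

K_a = 0.2899.
Triangular part P₁ = ½K_aγH² = 138.3 at H/3 = 2.433 m; rectangular part P₂ = K_a q H = 65.61 at H/2 = 3.650 m.
ȳ = (P₁·2.433 + P₂·3.650)/(P₁+P₂) = 2.825 m.

2.82 m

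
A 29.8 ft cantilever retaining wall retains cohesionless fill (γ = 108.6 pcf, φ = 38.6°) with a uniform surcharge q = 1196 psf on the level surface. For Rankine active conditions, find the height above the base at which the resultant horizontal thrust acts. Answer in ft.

12.0 ft

K_a = 0.2316.
Triangular part P₁ = ½K_aγH² = 11170 at H/3 = 9.933 ft; rectangular part P₂ = K_a q H = 8255 at H/2 = 14.90 ft.
ȳ = (P₁·9.933 + P₂·14.90)/(P₁+P₂) = 12.04 ft.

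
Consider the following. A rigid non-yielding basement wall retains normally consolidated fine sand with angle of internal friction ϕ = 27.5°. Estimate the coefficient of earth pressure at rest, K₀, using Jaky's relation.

0.538

K₀ = 1 − sin φ' = 1 − sin 27.5° = 0.5383.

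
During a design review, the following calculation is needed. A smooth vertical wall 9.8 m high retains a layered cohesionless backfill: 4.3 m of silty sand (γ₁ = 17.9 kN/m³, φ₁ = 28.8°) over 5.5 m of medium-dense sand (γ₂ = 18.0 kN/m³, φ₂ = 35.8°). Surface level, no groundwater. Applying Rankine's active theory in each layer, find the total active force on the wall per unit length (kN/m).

240 kN/m

K_a1 = tan²(45°−28.8°/2) = 0.3498; K_a2 = tan²(45°−35.8°/2) = 0.2619.
Layer 1: σ at base = K_a1 γ₁ h₁ = 26.92 kPa; P₁ = ½×26.92×4.3 = 57.88.
Layer 2: σ_v at top = γ₁h₁ = 76.97; σ_h top = K_a2×76.97 = 20.16; σ_h base = K_a2×(76.97+18.0×5.5) = 46.08.
P₂ = ½(20.16+46.08)×5.5 = 182.1. Total P_a = 57.88+182.1 = 240.0 kN/m.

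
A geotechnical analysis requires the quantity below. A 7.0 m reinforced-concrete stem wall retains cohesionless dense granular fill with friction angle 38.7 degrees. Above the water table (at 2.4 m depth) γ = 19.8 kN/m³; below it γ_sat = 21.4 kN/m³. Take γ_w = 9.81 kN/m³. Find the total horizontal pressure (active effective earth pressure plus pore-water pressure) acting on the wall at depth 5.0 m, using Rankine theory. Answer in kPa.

43.4 kPa

K_a = (1 − sin φ)/(1 + sin φ) = 0.2306.
γ' = 21.4 − 9.81 = 11.59 kN/m³.
Effective vertical stress at 5.0 m: σ'_v = 19.8×2.4 + 11.59×2.60 = 77.65 kPa.
σ'_h = K_a σ'_v = 0.2306 × 77.65 = 17.91 kPa; u = γ_w × 2.60 = 25.51 kPa.
Total σ_h = 17.91 + 25.51 = 43.41 kPa.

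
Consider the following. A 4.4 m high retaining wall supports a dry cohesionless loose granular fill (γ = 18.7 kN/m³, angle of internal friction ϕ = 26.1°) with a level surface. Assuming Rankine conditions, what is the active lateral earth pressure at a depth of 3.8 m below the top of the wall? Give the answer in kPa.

K_a = (1 − sin φ)/(1 + sin φ) = 0.3889.
σ_h = K_a γ z = 0.3889 × 18.7 × 3.8 = 27.64 kPa.

27.6 kPa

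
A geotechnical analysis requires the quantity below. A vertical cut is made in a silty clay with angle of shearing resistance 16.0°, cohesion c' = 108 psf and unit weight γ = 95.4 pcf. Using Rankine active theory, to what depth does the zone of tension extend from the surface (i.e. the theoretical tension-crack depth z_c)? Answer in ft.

3.00 ft

K_a = tan²(45° − 16.0°/2) = 0.5678; √K_a = 0.7536.
The active pressure is zero where K_a γ z = 2c√K_a, so z_c = 2c/(γ√K_a) = 2×108/(95.4×0.7536) = 3.005 ft.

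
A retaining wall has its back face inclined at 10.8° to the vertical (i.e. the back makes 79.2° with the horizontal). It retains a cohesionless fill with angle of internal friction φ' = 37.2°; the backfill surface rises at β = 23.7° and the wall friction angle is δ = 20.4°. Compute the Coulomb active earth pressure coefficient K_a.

K_a = sin²(α+φ) / [sin²α · sin(α−δ) · (1 + √{sin(φ+δ)sin(φ−β) / (sin(α−δ)sin(α+β))})²].
With α = 79.2°, φ = 37.2°, δ = 20.4°, β = 23.7°: K_a = 0.4401.

0.440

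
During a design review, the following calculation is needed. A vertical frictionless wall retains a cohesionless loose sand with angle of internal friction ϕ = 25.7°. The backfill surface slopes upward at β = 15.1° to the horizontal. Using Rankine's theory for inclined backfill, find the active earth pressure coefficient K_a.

K_a = cos β · (cos β − √(cos²β − cos²φ)) / (cos β + √(cos²β − cos²φ)).
cos β = 0.9655, cos φ = 0.9011, √(cos²β − cos²φ) = 0.3467.
K_a = 0.9655 × (0.9655 − 0.3467)/(0.9655 + 0.3467) = 0.4553.

0.455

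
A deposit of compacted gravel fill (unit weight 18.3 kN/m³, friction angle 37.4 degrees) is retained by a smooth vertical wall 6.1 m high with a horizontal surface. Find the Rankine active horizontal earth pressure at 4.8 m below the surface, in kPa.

K_a = (1 − sin φ)/(1 + sin φ) = 0.2443.
σ_h = K_a γ z = 0.2443 × 18.3 × 4.8 = 21.46 kPa.

21.5 kPa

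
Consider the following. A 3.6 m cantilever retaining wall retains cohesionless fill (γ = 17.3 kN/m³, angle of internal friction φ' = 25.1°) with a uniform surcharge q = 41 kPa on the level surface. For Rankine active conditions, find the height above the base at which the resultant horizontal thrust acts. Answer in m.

K_a = 0.4043.
Triangular part P₁ = ½K_aγH² = 45.32 at H/3 = 1.200 m; rectangular part P₂ = K_a q H = 59.67 at H/2 = 1.800 m.
ȳ = (P₁·1.200 + P₂·1.800)/(P₁+P₂) = 1.541 m.

1.54 m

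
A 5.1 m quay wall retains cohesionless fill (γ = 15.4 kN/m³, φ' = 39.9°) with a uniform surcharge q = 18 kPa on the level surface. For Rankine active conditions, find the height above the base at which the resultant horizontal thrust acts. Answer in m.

K_a = 0.2184.
Triangular part P₁ = ½K_aγH² = 43.75 at H/3 = 1.700 m; rectangular part P₂ = K_a q H = 20.05 at H/2 = 2.550 m.
ȳ = (P₁·1.700 + P₂·2.550)/(P₁+P₂) = 1.967 m.

1.97 m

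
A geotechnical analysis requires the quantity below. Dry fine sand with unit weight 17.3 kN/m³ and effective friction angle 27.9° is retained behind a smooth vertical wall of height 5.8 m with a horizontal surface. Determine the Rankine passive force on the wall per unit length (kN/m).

803 kN/m

K_p = tan²(45° + φ/2) = 2.759.
P_p = ½ K_p γ H² = 0.5 × 2.759 × 17.3 × 5.8² = 802.8 kN/m.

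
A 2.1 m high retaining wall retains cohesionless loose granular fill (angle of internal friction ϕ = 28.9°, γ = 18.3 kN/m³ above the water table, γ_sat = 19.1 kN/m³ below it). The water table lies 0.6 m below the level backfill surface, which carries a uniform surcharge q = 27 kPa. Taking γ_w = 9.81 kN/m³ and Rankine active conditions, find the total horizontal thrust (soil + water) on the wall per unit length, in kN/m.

K_a = tan²(45° − φ/2) = 0.3484.
γ' = 19.1 − 9.81 = 9.290 kN/m³. h₂ = H − d_w = 1.5 m.
σ'_h: at surface K_a·q = 9.406; at WT K_a(q+γd_w) = 13.23; at base K_a(q+γd_w+γ'h₂) = 18.09 kPa.
P₁ = ½(9.406+13.23)×0.6 = 6.791; P₂ = ½(13.23+18.09)×1.5 = 23.49; P_w = ½γ_w h₂² = 11.04.
Total = 6.791+23.49+11.04 = 41.31 kN/m.

41.3 kN/m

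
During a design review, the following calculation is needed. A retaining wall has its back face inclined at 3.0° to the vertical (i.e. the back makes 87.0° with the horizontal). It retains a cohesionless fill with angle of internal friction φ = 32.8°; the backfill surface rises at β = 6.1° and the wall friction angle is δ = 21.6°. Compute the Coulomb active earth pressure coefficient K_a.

K_a = sin²(α+φ) / [sin²α · sin(α−δ) · (1 + √{sin(φ+δ)sin(φ−β) / (sin(α−δ)sin(α+β))})²].
With α = 87.0°, φ = 32.8°, δ = 21.6°, β = 6.1°: K_a = 0.3109.

0.311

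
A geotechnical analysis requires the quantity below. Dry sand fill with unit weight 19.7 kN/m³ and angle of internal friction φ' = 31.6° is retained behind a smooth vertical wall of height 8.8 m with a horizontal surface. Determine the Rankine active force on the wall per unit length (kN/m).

238 kN/m

K_a = tan²(45° − φ/2) = 0.3123.
P_a = ½ K_a γ H² = 0.5 × 0.3123 × 19.7 × 8.8² = 238.3 kN/m.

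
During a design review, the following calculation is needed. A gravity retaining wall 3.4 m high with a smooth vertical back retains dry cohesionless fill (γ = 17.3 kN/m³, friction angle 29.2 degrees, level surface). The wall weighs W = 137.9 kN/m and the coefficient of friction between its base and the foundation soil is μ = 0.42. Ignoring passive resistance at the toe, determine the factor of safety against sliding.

1.68

K_a = tan²(45° − 29.2°/2) = 0.3442.
P_a = ½K_aγH² = 0.5×0.3442×17.3×3.4² = 34.42 kN/m, acting at H/3 = 1.133 m above the base.
FS_sliding = μW / P_a = 0.42×137.9 / 34.42 = 1.683.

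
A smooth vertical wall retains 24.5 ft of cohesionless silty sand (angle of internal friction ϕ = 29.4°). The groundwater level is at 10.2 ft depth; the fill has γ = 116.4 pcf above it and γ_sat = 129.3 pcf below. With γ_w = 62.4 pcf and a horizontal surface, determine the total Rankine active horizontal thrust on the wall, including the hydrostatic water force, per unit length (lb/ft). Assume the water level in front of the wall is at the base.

16600 lb/ft

K_a = tan²(45° − φ/2) = 0.3415.
γ' = 129.3 − 62.4 = 66.90 pcf. Depth below WT = 14.3 ft.
σ'_h at WT = K_a γ d_w = 405.4 psf; at base = 405.4 + K_a γ' × 14.3 = 732.1 psf.
P₁ (0–10.2 ft) = ½×405.4×10.2 = 2068. P₂ (10.2–24.5 ft) = ½(405.4+732.1)×14.3 = 8133.
P_w = ½ γ_w h₂² = 0.5×62.4×14.3² = 6380. Total = 2068+8133+6380 = 16580 lb/ft.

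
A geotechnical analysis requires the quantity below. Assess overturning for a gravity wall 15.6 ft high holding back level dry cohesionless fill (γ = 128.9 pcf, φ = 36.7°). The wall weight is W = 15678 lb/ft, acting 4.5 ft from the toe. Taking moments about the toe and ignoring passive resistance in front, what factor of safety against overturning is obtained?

K_a = tan²(45° − 36.7°/2) = 0.2519.
P_a = ½K_aγH² = 0.5×0.2519×128.9×15.6² = 3950 lb/ft, acting at H/3 = 5.200 ft above the base.
Overturning moment M_o = P_a × H/3 = 3950 × 5.200 = 20540.
Resisting moment M_r = W × 4.5 = 15678 × 4.5 = 70550.
FS_overturning = M_r/M_o = 70550/20540 = 3.435.

3.43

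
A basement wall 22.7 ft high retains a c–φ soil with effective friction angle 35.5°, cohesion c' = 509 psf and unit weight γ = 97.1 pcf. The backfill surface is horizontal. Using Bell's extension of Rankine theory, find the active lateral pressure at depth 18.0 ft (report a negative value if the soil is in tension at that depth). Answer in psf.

K_a = (1 − sin φ)/(1 + sin φ) = 0.2653.
σ_a = K_a γ z − 2c√K_a = 0.2653×97.1×18.0 − 2×509×0.5150 = -60.68 psf.

-60.7 psf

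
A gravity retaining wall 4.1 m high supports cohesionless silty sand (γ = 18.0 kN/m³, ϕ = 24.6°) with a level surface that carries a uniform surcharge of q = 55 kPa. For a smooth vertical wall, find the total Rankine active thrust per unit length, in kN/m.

K_a = tan²(45° − φ/2) = 0.4121.
Soil triangle: ½ K_a γ H² = 0.5×0.4121×18.0×4.1² = 62.35 kN/m.
Surcharge rectangle: K_a q H = 0.4121×55×4.1 = 92.94 kN/m.
Total = 62.35 + 92.94 = 155.3 kN/m.

155 kN/m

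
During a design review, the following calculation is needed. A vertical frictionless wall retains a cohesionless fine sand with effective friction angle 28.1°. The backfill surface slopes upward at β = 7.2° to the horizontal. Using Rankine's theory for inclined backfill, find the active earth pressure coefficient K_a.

K_a = cos β · (cos β − √(cos²β − cos²φ)) / (cos β + √(cos²β − cos²φ)).
cos β = 0.9921, cos φ = 0.8821, √(cos²β − cos²φ) = 0.4540.
K_a = 0.9921 × (0.9921 − 0.4540)/(0.9921 + 0.4540) = 0.3691.

0.369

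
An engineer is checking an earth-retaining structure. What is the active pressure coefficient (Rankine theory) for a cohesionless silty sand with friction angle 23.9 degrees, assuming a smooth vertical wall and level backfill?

K_a = tan²(45° − φ/2) = tan²(33.05°) = 0.4233.

0.423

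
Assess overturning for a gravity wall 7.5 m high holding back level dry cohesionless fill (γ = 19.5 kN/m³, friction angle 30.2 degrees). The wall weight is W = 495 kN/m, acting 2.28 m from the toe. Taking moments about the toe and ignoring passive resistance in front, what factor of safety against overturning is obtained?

K_a = tan²(45° − 30.2°/2) = 0.3307.
P_a = ½K_aγH² = 0.5×0.3307×19.5×7.5² = 181.3 kN/m, acting at H/3 = 2.500 m above the base.
Overturning moment M_o = P_a × H/3 = 181.3 × 2.500 = 453.4.
Resisting moment M_r = W × 2.28 = 495 × 2.28 = 1129.
FS_overturning = M_r/M_o = 1129/453.4 = 2.489.

2.49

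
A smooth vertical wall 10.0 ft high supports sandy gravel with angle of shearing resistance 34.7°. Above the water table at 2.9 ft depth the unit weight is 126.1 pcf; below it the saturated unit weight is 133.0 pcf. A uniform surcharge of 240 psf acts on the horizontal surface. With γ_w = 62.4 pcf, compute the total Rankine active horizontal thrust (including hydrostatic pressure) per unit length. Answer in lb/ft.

3580 lb/ft

K_a = tan²(45° − φ/2) = 0.2745.
γ' = 133.0 − 62.4 = 70.60 pcf. h₂ = H − d_w = 7.1 ft.
σ'_h: at surface K_a·q = 65.87; at WT K_a(q+γd_w) = 166.2; at base K_a(q+γd_w+γ'h₂) = 303.8 psf.
P₁ = ½(65.87+166.2)×2.9 = 336.6; P₂ = ½(166.2+303.8)×7.1 = 1669; P_w = ½γ_w h₂² = 1573.
Total = 336.6+1669+1573 = 3578 lb/ft.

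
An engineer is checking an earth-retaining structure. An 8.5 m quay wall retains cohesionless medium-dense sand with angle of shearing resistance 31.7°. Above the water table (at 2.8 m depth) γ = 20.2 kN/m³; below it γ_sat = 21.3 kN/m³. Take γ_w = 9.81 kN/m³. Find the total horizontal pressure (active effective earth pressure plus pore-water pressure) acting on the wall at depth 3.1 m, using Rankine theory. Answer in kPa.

K_a = (1 − sin φ)/(1 + sin φ) = 0.3111.
γ' = 21.3 − 9.81 = 11.49 kN/m³.
Effective vertical stress at 3.1 m: σ'_v = 20.2×2.8 + 11.49×0.300 = 60.01 kPa.
σ'_h = K_a σ'_v = 0.3111 × 60.01 = 18.67 kPa; u = γ_w × 0.300 = 2.943 kPa.
Total σ_h = 18.67 + 2.943 = 21.61 kPa.

21.6 kPa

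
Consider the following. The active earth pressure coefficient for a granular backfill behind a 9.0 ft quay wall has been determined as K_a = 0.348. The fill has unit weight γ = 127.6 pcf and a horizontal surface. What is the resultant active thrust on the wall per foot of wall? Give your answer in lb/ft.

P = ½ K_a γ H² = 0.5 × 0.348 × 127.6 × 9.0² = 1798 lb/ft.

1800 lb/ft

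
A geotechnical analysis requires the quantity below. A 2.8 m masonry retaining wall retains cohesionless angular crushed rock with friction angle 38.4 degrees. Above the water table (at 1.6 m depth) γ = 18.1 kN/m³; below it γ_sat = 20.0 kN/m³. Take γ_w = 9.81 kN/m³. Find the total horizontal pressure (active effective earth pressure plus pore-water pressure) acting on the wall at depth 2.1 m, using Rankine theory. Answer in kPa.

K_a = (1 − sin φ)/(1 + sin φ) = 0.2337.
γ' = 20.0 − 9.81 = 10.19 kN/m³.
Effective vertical stress at 2.1 m: σ'_v = 18.1×1.6 + 10.19×0.500 = 34.06 kPa.
σ'_h = K_a σ'_v = 0.2337 × 34.06 = 7.958 kPa; u = γ_w × 0.500 = 4.905 kPa.
Total σ_h = 7.958 + 4.905 = 12.86 kPa.

12.9 kPa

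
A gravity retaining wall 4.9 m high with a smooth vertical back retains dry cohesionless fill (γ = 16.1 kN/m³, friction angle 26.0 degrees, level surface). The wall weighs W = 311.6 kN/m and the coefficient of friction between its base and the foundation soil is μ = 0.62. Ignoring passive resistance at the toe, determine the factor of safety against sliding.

2.56

K_a = tan²(45° − 26.0°/2) = 0.3905.
P_a = ½K_aγH² = 0.5×0.3905×16.1×4.9² = 75.47 kN/m, acting at H/3 = 1.633 m above the base.
FS_sliding = μW / P_a = 0.62×311.6 / 75.47 = 2.560.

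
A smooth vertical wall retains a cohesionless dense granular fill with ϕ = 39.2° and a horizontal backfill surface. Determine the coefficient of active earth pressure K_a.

K_a = (1 − sin φ)/(1 + sin φ) = (1 − sin 39.2°)/(1 + sin 39.2°) = 0.2255.

0.225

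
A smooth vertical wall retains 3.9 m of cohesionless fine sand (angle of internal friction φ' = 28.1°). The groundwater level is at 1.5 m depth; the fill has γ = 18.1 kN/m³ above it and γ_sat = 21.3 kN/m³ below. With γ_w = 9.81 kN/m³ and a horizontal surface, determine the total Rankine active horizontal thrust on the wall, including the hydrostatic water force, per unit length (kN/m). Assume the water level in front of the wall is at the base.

K_a = tan²(45° − φ/2) = 0.3596.
γ' = 21.3 − 9.81 = 11.49 kN/m³. Depth below WT = 2.4 m.
σ'_h at WT = K_a γ d_w = 9.763 kPa; at base = 9.763 + K_a γ' × 2.4 = 19.68 kPa.
P₁ (0–1.5 m) = ½×9.763×1.5 = 7.323. P₂ (1.5–3.9 m) = ½(9.763+19.68)×2.4 = 35.33.
P_w = ½ γ_w h₂² = 0.5×9.81×2.4² = 28.25. Total = 7.323+35.33+28.25 = 70.91 kN/m.

70.9 kN/m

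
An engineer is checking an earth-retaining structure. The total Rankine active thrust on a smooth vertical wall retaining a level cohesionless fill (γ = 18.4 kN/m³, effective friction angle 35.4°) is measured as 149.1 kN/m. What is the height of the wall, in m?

K_a = 0.2664. P_a = ½ K_a γ H² ⇒ H = √(2P_a/(K_a γ)).
H = √(2×149.1/(0.2664×18.4)) = 7.800 m.

7.80 m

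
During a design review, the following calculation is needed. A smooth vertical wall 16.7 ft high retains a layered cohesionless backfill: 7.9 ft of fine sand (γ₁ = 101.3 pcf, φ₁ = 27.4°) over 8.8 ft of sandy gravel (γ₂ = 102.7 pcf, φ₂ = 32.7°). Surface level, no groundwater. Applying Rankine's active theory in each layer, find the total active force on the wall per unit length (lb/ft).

K_a1 = tan²(45°−27.4°/2) = 0.3697; K_a2 = tan²(45°−32.7°/2) = 0.2985.
Layer 1: σ at base = K_a1 γ₁ h₁ = 295.8 psf; P₁ = ½×295.8×7.9 = 1169.
Layer 2: σ_v at top = γ₁h₁ = 800.3; σ_h top = K_a2×800.3 = 238.9; σ_h base = K_a2×(800.3+102.7×8.8) = 508.7.
P₂ = ½(238.9+508.7)×8.8 = 3289. Total P_a = 1169+3289 = 4458 lb/ft.

4460 lb/ft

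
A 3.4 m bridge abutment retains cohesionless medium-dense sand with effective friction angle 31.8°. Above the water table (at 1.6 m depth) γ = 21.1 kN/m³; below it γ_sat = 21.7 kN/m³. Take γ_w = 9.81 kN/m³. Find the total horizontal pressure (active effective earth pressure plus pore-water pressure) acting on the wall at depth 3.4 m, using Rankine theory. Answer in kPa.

K_a = (1 − sin φ)/(1 + sin φ) = 0.3098.
γ' = 21.7 − 9.81 = 11.89 kN/m³.
Effective vertical stress at 3.4 m: σ'_v = 21.1×1.6 + 11.89×1.80 = 55.16 kPa.
σ'_h = K_a σ'_v = 0.3098 × 55.16 = 17.09 kPa; u = γ_w × 1.80 = 17.66 kPa.
Total σ_h = 17.09 + 17.66 = 34.75 kPa.

34.7 kPa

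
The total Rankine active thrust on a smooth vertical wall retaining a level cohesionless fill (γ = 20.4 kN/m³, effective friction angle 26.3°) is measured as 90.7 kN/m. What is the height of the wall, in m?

K_a = 0.3859. P_a = ½ K_a γ H² ⇒ H = √(2P_a/(K_a γ)).
H = √(2×90.7/(0.3859×20.4)) = 4.800 m.

4.80 m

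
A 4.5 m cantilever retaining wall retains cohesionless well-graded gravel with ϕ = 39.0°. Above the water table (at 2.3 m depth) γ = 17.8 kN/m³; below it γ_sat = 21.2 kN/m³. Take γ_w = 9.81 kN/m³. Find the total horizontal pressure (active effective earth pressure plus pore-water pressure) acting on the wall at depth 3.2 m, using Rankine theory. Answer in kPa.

K_a = (1 − sin φ)/(1 + sin φ) = 0.2275.
γ' = 21.2 − 9.81 = 11.39 kN/m³.
Effective vertical stress at 3.2 m: σ'_v = 17.8×2.3 + 11.39×0.900 = 51.19 kPa.
σ'_h = K_a σ'_v = 0.2275 × 51.19 = 11.65 kPa; u = γ_w × 0.900 = 8.829 kPa.
Total σ_h = 11.65 + 8.829 = 20.48 kPa.

20.5 kPa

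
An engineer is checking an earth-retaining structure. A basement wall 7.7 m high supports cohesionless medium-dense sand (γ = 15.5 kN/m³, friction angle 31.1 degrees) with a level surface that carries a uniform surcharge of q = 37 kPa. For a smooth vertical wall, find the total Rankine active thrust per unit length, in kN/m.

237 kN/m

K_a = tan²(45° − φ/2) = 0.3188.
Soil triangle: ½ K_a γ H² = 0.5×0.3188×15.5×7.7² = 146.5 kN/m.
Surcharge rectangle: K_a q H = 0.3188×37×7.7 = 90.83 kN/m.
Total = 146.5 + 90.83 = 237.3 kN/m.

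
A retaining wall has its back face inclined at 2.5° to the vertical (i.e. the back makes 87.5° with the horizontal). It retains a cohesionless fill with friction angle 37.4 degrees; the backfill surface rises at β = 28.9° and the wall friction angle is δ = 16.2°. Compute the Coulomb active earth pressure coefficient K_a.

0.377

K_a = sin²(α+φ) / [sin²α · sin(α−δ) · (1 + √{sin(φ+δ)sin(φ−β) / (sin(α−δ)sin(α+β))})²].
With α = 87.5°, φ = 37.4°, δ = 16.2°, β = 28.9°: K_a = 0.3766.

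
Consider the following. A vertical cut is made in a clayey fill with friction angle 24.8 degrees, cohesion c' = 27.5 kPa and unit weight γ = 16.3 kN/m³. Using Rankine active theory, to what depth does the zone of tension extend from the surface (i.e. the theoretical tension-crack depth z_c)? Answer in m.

K_a = tan²(45° − 24.8°/2) = 0.4090; √K_a = 0.6395.
The active pressure is zero where K_a γ z = 2c√K_a, so z_c = 2c/(γ√K_a) = 2×27.5/(16.3×0.6395) = 5.276 m.

5.28 m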